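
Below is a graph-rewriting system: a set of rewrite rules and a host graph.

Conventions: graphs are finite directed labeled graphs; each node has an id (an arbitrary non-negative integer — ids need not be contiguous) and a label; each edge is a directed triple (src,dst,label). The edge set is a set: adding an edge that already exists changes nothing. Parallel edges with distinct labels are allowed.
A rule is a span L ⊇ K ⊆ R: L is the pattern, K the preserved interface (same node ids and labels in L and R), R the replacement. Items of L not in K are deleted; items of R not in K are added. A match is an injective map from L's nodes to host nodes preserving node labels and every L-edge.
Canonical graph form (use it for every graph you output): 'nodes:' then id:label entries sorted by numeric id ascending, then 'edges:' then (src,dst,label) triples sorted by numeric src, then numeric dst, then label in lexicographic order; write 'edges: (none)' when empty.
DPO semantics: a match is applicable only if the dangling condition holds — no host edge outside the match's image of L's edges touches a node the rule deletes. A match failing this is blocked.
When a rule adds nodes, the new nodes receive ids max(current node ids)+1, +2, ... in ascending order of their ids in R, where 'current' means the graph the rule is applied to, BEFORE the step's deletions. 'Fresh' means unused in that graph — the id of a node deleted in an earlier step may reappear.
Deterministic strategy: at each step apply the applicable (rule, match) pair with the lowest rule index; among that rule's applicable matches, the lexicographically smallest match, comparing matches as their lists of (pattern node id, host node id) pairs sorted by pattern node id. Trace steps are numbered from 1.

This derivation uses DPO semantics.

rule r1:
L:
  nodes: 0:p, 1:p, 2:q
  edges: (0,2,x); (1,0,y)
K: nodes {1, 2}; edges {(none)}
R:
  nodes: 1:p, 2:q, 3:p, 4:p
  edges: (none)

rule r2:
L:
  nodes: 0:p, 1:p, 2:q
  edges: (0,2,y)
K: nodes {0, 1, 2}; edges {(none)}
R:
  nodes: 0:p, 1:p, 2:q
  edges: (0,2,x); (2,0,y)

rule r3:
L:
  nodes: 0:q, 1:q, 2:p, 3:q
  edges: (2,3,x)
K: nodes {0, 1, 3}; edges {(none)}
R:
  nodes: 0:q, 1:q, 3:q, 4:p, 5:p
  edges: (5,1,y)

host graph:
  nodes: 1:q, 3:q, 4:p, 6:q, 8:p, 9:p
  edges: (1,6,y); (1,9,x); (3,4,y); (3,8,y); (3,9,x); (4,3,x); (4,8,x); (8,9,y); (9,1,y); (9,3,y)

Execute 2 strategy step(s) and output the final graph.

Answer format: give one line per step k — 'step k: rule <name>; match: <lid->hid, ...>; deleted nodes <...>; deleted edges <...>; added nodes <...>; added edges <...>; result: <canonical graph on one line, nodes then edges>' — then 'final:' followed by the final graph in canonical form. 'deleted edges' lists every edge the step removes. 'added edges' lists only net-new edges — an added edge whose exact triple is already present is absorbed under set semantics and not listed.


step 1: rule r2; match: 0->9, 1->4, 2->1; deleted nodes (none); deleted edges (9,1,y); added nodes (none); added edges (1,9,y); (9,1,x); result: nodes: 1:q, 3:q, 4:p, 6:q, 8:p, 9:p edges: (1,6,y); (1,9,x); (1,9,y); (3,4,y); (3,8,y); (3,9,x); (4,3,x); (4,8,x); (8,9,y); (9,1,x); (9,3,y)
step 2: rule r2; match: 0->9, 1->4, 2->3; deleted nodes (none); deleted edges (9,3,y); added nodes (none); added edges (3,9,y); (9,3,x); result: nodes: 1:q, 3:q, 4:p, 6:q, 8:p, 9:p edges: (1,6,y); (1,9,x); (1,9,y); (3,4,y); (3,8,y); (3,9,x); (3,9,y); (4,3,x); (4,8,x); (8,9,y); (9,1,x); (9,3,x)
final:
nodes: 1:q, 3:q, 4:p, 6:q, 8:p, 9:p
edges: (1,6,y); (1,9,x); (1,9,y); (3,4,y); (3,8,y); (3,9,x); (3,9,y); (4,3,x); (4,8,x); (8,9,y); (9,1,x); (9,3,x)


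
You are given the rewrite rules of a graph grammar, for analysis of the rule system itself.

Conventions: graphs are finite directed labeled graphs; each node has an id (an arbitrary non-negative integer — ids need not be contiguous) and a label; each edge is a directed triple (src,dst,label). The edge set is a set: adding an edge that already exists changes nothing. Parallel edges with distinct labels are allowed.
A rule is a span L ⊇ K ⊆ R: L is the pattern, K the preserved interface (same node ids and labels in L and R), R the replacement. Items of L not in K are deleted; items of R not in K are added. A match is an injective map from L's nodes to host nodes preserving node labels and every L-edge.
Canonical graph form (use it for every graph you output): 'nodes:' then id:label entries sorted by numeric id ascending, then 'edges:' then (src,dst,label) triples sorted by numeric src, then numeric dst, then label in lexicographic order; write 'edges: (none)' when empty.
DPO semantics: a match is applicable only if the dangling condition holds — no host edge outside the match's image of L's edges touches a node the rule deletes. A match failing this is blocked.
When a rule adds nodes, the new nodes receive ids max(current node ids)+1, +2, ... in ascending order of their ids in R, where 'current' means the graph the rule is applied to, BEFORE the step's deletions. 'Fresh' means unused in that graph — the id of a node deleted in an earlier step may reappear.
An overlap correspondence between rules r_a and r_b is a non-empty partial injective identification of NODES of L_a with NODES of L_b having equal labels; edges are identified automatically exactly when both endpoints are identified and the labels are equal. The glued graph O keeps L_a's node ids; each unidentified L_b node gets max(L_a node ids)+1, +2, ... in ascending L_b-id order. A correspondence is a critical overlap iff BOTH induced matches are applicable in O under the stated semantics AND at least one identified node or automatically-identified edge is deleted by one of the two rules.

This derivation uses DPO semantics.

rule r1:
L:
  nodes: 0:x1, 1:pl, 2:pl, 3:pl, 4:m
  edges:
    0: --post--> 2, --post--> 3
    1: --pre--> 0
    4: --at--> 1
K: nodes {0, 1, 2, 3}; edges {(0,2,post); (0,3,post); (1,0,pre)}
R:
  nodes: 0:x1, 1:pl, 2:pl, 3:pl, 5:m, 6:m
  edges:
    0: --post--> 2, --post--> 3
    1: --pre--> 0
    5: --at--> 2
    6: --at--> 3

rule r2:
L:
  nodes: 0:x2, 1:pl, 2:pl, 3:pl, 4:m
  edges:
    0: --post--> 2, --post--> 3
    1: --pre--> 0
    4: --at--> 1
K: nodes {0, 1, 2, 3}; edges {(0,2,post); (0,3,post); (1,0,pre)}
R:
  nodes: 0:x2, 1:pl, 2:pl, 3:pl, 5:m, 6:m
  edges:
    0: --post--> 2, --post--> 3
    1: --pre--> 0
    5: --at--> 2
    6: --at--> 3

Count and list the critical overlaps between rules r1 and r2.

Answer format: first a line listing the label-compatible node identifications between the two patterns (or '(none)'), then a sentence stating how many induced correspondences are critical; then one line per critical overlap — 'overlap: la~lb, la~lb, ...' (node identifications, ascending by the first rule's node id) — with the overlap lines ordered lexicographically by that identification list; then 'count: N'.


label-compatible node identifications between L(r1) and L(r2): 1~1, 1~2, 1~3, 2~1, 2~2, 2~3, 3~1, 3~2, 3~3, 4~4
7 of the induced correspondences are critical overlaps of r1 and r2.
overlap: 1~1, 2~2, 3~3, 4~4
overlap: 1~1, 2~2, 4~4
overlap: 1~1, 2~3, 3~2, 4~4
overlap: 1~1, 2~3, 4~4
overlap: 1~1, 3~2, 4~4
overlap: 1~1, 3~3, 4~4
overlap: 1~1, 4~4
count: 7


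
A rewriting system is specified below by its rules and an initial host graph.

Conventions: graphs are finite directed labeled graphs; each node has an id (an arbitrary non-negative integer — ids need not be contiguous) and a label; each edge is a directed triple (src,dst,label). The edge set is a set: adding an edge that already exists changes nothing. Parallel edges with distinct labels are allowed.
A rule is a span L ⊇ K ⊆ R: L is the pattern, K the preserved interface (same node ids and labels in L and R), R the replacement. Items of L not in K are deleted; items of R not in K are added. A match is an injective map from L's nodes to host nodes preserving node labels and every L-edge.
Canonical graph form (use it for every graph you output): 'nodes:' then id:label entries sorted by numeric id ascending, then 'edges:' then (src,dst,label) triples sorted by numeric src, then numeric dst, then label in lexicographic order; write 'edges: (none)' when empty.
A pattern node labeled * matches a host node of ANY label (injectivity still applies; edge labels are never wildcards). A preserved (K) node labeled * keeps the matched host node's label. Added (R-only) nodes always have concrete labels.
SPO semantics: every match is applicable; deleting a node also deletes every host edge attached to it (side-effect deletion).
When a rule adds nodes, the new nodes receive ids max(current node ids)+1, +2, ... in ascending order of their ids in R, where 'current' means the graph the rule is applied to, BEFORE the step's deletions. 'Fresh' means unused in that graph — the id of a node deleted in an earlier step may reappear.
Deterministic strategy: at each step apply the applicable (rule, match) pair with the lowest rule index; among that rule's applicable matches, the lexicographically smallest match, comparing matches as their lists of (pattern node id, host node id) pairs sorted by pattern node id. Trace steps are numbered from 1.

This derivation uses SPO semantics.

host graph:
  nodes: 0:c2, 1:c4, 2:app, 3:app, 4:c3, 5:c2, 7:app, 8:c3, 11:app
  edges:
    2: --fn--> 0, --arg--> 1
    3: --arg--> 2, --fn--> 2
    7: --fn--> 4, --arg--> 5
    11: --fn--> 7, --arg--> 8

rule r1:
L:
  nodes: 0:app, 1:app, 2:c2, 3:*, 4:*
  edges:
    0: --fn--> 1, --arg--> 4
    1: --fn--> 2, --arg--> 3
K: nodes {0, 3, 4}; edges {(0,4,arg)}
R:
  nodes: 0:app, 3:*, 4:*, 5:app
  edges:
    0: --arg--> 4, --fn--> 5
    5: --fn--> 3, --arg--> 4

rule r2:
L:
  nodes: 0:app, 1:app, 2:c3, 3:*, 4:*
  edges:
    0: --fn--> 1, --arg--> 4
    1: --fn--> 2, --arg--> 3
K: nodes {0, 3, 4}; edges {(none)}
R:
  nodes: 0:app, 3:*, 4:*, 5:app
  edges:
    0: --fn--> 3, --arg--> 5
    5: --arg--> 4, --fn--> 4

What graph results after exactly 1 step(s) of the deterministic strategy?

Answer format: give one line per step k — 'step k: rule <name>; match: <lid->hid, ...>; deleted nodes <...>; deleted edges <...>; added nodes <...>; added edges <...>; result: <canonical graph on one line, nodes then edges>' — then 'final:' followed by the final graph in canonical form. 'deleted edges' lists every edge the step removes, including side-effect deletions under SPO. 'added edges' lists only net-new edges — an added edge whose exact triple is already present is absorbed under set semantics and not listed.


step 1: rule r2; match: 0->11, 1->7, 2->4, 3->5, 4->8; deleted nodes 4, 7; deleted edges (7,4,fn); (7,5,arg); (11,7,fn); (11,8,arg); added nodes 12; added edges (11,5,fn); (11,12,arg); (12,8,arg); (12,8,fn); result: nodes: 0:c2, 1:c4, 2:app, 3:app, 5:c2, 8:c3, 11:app, 12:app edges: (2,0,fn); (2,1,arg); (3,2,arg); (3,2,fn); (11,5,fn); (11,12,arg); (12,8,arg); (12,8,fn)
final:
nodes: 0:c2, 1:c4, 2:app, 3:app, 5:c2, 8:c3, 11:app, 12:app
edges: (2,0,fn); (2,1,arg); (3,2,arg); (3,2,fn); (11,5,fn); (11,12,arg); (12,8,arg); (12,8,fn)


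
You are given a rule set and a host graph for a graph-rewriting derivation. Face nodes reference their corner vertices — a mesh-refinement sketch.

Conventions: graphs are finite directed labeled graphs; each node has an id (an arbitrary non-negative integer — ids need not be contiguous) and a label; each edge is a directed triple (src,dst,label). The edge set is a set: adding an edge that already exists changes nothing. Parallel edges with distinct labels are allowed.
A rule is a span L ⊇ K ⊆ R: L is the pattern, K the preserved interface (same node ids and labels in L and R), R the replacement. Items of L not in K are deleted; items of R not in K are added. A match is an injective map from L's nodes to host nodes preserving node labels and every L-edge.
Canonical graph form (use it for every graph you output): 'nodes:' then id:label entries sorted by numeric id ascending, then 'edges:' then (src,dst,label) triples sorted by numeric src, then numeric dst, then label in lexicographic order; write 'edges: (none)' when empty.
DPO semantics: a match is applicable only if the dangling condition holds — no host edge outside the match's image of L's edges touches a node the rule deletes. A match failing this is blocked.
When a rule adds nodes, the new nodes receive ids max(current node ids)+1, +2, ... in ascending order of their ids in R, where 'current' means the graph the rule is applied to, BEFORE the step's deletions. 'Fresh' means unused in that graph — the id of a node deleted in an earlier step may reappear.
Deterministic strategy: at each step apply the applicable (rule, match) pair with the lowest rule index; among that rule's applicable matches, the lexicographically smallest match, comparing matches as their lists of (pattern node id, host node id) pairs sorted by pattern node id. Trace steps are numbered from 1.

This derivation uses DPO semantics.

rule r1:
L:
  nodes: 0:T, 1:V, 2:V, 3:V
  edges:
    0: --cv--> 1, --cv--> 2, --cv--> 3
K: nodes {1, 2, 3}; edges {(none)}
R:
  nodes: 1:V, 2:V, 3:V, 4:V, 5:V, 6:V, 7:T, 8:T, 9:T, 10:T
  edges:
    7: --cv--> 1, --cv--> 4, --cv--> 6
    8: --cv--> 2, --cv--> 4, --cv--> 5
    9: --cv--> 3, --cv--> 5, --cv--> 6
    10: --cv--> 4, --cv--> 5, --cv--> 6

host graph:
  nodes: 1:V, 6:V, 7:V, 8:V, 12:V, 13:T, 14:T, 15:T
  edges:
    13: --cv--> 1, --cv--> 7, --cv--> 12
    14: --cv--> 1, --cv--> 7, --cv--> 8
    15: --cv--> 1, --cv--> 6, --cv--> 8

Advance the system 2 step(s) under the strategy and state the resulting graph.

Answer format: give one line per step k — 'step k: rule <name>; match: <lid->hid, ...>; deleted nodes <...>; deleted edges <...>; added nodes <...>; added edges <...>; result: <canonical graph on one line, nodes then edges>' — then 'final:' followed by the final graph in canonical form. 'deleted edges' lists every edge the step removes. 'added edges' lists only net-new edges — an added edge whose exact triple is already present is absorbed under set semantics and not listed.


step 1: rule r1; match: 0->13, 1->1, 2->7, 3->12; deleted nodes 13; deleted edges (13,1,cv); (13,7,cv); (13,12,cv); added nodes 16, 17, 18, 19, 20, 21, 22; added edges (19,1,cv); (19,16,cv); (19,18,cv); (20,7,cv); (20,16,cv); (20,17,cv); (21,12,cv); (21,17,cv); (21,18,cv); (22,16,cv); (22,17,cv); (22,18,cv); result: nodes: 1:V, 6:V, 7:V, 8:V, 12:V, 14:T, 15:T, 16:V, 17:V, 18:V, 19:T, 20:T, 21:T, 22:T edges: (14,1,cv); (14,7,cv); (14,8,cv); (15,1,cv); (15,6,cv); (15,8,cv); (19,1,cv); (19,16,cv); (19,18,cv); (20,7,cv); (20,16,cv); (20,17,cv); (21,12,cv); (21,17,cv); (21,18,cv); (22,16,cv); (22,17,cv); (22,18,cv)
step 2: rule r1; match: 0->14, 1->1, 2->7, 3->8; deleted nodes 14; deleted edges (14,1,cv); (14,7,cv); (14,8,cv); added nodes 23, 24, 25, 26, 27, 28, 29; added edges (26,1,cv); (26,23,cv); (26,25,cv); (27,7,cv); (27,23,cv); (27,24,cv); (28,8,cv); (28,24,cv); (28,25,cv); (29,23,cv); (29,24,cv); (29,25,cv); result: nodes: 1:V, 6:V, 7:V, 8:V, 12:V, 15:T, 16:V, 17:V, 18:V, 19:T, 20:T, 21:T, 22:T, 23:V, 24:V, 25:V, 26:T, 27:T, 28:T, 29:T edges: (15,1,cv); (15,6,cv); (15,8,cv); (19,1,cv); (19,16,cv); (19,18,cv); (20,7,cv); (20,16,cv); (20,17,cv); (21,12,cv); (21,17,cv); (21,18,cv); (22,16,cv); (22,17,cv); (22,18,cv); (26,1,cv); (26,23,cv); (26,25,cv); (27,7,cv); (27,23,cv); (27,24,cv); (28,8,cv); (28,24,cv); (28,25,cv); (29,23,cv); (29,24,cv); (29,25,cv)
final:
nodes: 1:V, 6:V, 7:V, 8:V, 12:V, 15:T, 16:V, 17:V, 18:V, 19:T, 20:T, 21:T, 22:T, 23:V, 24:V, 25:V, 26:T, 27:T, 28:T, 29:T
edges: (15,1,cv); (15,6,cv); (15,8,cv); (19,1,cv); (19,16,cv); (19,18,cv); (20,7,cv); (20,16,cv); (20,17,cv); (21,12,cv); (21,17,cv); (21,18,cv); (22,16,cv); (22,17,cv); (22,18,cv); (26,1,cv); (26,23,cv); (26,25,cv); (27,7,cv); (27,23,cv); (27,24,cv); (28,8,cv); (28,24,cv); (28,25,cv); (29,23,cv); (29,24,cv); (29,25,cv)


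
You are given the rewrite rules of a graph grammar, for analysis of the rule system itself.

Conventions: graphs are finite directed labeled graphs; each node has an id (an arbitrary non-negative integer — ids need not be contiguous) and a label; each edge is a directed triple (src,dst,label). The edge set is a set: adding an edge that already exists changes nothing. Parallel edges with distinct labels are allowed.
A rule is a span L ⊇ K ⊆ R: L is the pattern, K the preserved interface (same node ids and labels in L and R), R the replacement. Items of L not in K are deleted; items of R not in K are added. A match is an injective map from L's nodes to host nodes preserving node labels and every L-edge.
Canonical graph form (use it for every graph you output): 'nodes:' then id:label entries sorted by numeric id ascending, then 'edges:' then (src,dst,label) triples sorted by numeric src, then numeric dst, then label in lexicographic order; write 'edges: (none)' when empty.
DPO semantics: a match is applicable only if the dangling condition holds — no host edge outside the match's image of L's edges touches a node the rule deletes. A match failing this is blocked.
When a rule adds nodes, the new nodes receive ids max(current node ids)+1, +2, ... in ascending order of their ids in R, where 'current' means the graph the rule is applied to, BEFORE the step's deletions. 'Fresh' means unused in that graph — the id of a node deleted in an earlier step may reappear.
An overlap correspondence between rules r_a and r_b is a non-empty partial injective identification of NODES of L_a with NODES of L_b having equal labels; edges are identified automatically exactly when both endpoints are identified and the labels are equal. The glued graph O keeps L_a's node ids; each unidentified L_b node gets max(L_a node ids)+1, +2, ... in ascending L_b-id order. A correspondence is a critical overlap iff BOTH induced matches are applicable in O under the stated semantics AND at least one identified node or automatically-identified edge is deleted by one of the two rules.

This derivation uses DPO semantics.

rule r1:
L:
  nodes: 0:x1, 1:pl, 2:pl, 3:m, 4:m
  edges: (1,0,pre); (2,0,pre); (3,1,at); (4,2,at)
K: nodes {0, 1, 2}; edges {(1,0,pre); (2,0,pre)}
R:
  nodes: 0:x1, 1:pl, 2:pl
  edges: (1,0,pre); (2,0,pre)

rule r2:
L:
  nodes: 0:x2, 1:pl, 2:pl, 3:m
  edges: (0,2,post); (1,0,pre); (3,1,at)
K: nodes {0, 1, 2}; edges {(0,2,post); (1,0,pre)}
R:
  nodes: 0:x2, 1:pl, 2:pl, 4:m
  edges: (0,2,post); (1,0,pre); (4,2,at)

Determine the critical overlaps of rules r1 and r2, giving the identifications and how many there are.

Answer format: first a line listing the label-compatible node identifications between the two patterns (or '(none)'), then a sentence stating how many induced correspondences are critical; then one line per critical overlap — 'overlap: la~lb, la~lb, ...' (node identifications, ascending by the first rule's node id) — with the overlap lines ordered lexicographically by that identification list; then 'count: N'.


label-compatible node identifications between L(r1) and L(r2): 1~1, 1~2, 2~1, 2~2, 3~3, 4~3
4 of the induced correspondences are critical overlaps of r1 and r2.
overlap: 1~1, 2~2, 3~3
overlap: 1~1, 3~3
overlap: 1~2, 2~1, 4~3
overlap: 2~1, 4~3
count: 4


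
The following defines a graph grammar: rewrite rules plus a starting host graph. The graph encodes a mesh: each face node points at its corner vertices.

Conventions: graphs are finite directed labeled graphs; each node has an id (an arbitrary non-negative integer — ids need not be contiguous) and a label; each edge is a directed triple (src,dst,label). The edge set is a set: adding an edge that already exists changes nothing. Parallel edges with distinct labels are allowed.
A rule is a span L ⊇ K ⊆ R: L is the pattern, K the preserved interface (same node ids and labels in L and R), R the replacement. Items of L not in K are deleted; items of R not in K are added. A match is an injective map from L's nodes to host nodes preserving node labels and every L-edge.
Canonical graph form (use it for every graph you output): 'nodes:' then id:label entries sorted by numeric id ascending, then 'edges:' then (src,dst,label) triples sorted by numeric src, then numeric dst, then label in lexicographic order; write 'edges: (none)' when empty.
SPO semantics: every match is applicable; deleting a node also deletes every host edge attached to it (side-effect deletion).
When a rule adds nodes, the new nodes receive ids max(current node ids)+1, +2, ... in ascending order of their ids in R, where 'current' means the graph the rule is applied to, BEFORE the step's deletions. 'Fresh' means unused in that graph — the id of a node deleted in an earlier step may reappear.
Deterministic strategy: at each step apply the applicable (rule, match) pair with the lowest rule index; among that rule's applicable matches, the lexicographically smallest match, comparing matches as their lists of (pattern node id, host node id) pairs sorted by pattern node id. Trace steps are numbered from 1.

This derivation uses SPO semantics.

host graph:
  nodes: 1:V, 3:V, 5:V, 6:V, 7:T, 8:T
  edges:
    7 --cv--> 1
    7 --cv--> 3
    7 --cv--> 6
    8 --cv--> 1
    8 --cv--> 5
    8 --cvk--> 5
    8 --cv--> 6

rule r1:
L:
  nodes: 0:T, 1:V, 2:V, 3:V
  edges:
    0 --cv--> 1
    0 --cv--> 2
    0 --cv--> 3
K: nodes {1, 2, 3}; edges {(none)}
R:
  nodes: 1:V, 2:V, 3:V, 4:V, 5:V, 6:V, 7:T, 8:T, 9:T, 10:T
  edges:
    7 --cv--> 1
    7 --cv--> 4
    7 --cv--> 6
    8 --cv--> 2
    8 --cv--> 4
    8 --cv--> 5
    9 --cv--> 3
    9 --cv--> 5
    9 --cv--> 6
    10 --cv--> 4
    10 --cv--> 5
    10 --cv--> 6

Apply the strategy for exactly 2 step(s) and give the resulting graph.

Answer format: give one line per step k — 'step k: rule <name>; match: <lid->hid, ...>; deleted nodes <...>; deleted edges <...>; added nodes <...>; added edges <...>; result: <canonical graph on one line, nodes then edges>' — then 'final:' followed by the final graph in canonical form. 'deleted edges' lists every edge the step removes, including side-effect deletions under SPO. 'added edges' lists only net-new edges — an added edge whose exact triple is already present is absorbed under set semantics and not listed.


step 1: rule r1; match: 0->7, 1->1, 2->3, 3->6; deleted nodes 7; deleted edges (7,1,cv); (7,3,cv); (7,6,cv); added nodes 9, 10, 11, 12, 13, 14, 15; added edges (12,1,cv); (12,9,cv); (12,11,cv); (13,3,cv); (13,9,cv); (13,10,cv); (14,6,cv); (14,10,cv); (14,11,cv); (15,9,cv); (15,10,cv); (15,11,cv); result: nodes: 1:V, 3:V, 5:V, 6:V, 8:T, 9:V, 10:V, 11:V, 12:T, 13:T, 14:T, 15:T edges: (8,1,cv); (8,5,cv); (8,5,cvk); (8,6,cv); (12,1,cv); (12,9,cv); (12,11,cv); (13,3,cv); (13,9,cv); (13,10,cv); (14,6,cv); (14,10,cv); (14,11,cv); (15,9,cv); (15,10,cv); (15,11,cv)
step 2: rule r1; match: 0->8, 1->1, 2->5, 3->6; deleted nodes 8; deleted edges (8,1,cv); (8,5,cv); (8,5,cvk); (8,6,cv); added nodes 16, 17, 18, 19, 20, 21, 22; added edges (19,1,cv); (19,16,cv); (19,18,cv); (20,5,cv); (20,16,cv); (20,17,cv); (21,6,cv); (21,17,cv); (21,18,cv); (22,16,cv); (22,17,cv); (22,18,cv); result: nodes: 1:V, 3:V, 5:V, 6:V, 9:V, 10:V, 11:V, 12:T, 13:T, 14:T, 15:T, 16:V, 17:V, 18:V, 19:T, 20:T, 21:T, 22:T edges: (12,1,cv); (12,9,cv); (12,11,cv); (13,3,cv); (13,9,cv); (13,10,cv); (14,6,cv); (14,10,cv); (14,11,cv); (15,9,cv); (15,10,cv); (15,11,cv); (19,1,cv); (19,16,cv); (19,18,cv); (20,5,cv); (20,16,cv); (20,17,cv); (21,6,cv); (21,17,cv); (21,18,cv); (22,16,cv); (22,17,cv); (22,18,cv)
final:
nodes: 1:V, 3:V, 5:V, 6:V, 9:V, 10:V, 11:V, 12:T, 13:T, 14:T, 15:T, 16:V, 17:V, 18:V, 19:T, 20:T, 21:T, 22:T
edges: (12,1,cv); (12,9,cv); (12,11,cv); (13,3,cv); (13,9,cv); (13,10,cv); (14,6,cv); (14,10,cv); (14,11,cv); (15,9,cv); (15,10,cv); (15,11,cv); (19,1,cv); (19,16,cv); (19,18,cv); (20,5,cv); (20,16,cv); (20,17,cv); (21,6,cv); (21,17,cv); (21,18,cv); (22,16,cv); (22,17,cv); (22,18,cv)


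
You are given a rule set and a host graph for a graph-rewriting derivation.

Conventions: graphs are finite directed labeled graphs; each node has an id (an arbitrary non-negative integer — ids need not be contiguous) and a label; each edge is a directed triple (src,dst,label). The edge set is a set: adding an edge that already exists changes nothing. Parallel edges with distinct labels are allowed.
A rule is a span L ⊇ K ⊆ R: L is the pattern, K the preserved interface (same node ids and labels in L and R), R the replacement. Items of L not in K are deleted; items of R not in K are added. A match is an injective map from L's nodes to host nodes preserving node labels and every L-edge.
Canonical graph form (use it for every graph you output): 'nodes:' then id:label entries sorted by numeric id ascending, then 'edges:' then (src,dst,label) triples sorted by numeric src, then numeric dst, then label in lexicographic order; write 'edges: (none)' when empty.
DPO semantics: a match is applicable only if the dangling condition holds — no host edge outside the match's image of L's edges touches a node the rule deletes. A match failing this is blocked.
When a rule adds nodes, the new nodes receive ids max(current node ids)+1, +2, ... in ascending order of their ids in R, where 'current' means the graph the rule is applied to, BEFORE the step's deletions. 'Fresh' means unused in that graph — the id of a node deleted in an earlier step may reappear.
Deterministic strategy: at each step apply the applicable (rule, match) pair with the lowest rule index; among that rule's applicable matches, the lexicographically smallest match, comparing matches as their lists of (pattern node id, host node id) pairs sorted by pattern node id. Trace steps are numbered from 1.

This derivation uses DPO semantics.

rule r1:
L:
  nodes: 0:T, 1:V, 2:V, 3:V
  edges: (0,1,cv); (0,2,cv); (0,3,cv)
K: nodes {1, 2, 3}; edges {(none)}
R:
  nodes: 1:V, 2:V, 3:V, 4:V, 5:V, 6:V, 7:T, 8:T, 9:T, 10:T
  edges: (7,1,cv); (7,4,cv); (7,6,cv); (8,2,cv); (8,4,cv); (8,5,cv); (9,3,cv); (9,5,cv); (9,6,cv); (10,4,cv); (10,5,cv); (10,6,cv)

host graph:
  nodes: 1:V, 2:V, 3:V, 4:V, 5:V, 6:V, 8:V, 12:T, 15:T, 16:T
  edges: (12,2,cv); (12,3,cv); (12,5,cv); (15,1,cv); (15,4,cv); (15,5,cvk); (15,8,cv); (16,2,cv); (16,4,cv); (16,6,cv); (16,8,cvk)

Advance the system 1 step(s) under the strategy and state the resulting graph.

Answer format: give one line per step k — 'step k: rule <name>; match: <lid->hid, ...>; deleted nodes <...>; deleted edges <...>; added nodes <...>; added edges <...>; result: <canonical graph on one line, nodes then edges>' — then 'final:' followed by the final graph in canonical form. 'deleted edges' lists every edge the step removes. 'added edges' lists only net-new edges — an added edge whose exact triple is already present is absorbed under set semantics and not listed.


step 1: rule r1; match: 0->12, 1->2, 2->3, 3->5; deleted nodes 12; deleted edges (12,2,cv); (12,3,cv); (12,5,cv); added nodes 17, 18, 19, 20, 21, 22, 23; added edges (20,2,cv); (20,17,cv); (20,19,cv); (21,3,cv); (21,17,cv); (21,18,cv); (22,5,cv); (22,18,cv); (22,19,cv); (23,17,cv); (23,18,cv); (23,19,cv); result: nodes: 1:V, 2:V, 3:V, 4:V, 5:V, 6:V, 8:V, 15:T, 16:T, 17:V, 18:V, 19:V, 20:T, 21:T, 22:T, 23:T edges: (15,1,cv); (15,4,cv); (15,5,cvk); (15,8,cv); (16,2,cv); (16,4,cv); (16,6,cv); (16,8,cvk); (20,2,cv); (20,17,cv); (20,19,cv); (21,3,cv); (21,17,cv); (21,18,cv); (22,5,cv); (22,18,cv); (22,19,cv); (23,17,cv); (23,18,cv); (23,19,cv)
final:
nodes: 1:V, 2:V, 3:V, 4:V, 5:V, 6:V, 8:V, 15:T, 16:T, 17:V, 18:V, 19:V, 20:T, 21:T, 22:T, 23:T
edges: (15,1,cv); (15,4,cv); (15,5,cvk); (15,8,cv); (16,2,cv); (16,4,cv); (16,6,cv); (16,8,cvk); (20,2,cv); (20,17,cv); (20,19,cv); (21,3,cv); (21,17,cv); (21,18,cv); (22,5,cv); (22,18,cv); (22,19,cv); (23,17,cv); (23,18,cv); (23,19,cv)


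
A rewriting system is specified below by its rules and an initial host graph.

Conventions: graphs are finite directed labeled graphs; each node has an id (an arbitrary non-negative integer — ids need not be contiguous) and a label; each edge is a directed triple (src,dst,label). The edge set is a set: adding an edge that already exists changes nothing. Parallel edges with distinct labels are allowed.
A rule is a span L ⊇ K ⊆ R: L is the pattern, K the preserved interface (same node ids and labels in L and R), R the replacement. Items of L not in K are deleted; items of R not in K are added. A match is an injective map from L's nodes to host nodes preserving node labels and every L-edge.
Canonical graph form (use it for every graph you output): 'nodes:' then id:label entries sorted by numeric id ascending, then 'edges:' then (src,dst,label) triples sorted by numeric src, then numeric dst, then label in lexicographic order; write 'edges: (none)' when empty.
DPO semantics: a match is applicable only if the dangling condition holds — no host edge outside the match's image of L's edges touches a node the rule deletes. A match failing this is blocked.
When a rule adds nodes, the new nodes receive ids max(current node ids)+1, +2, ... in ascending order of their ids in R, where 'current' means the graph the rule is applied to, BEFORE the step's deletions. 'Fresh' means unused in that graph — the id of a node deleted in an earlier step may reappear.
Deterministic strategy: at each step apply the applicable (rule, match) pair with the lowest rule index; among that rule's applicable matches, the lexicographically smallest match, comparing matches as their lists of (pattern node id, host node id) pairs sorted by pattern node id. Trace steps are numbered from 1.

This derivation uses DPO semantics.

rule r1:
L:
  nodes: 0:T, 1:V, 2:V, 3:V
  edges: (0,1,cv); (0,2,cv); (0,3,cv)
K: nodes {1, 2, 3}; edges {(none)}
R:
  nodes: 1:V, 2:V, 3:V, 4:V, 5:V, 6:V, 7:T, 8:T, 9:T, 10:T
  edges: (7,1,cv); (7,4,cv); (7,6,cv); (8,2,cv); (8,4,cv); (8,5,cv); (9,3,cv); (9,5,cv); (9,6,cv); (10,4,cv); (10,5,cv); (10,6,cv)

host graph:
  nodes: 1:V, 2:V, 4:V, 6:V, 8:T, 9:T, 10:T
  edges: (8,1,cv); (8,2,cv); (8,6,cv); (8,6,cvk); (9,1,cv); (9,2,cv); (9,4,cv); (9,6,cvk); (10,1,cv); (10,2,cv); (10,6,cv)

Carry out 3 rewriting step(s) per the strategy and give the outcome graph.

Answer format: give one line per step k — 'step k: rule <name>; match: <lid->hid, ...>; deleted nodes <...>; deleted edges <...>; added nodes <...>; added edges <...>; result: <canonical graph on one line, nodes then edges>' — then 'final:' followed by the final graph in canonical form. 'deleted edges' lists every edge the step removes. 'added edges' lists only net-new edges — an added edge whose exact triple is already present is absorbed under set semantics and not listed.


step 1: rule r1; match: 0->10, 1->1, 2->2, 3->6; deleted nodes 10; deleted edges (10,1,cv); (10,2,cv); (10,6,cv); added nodes 11, 12, 13, 14, 15, 16, 17; added edges (14,1,cv); (14,11,cv); (14,13,cv); (15,2,cv); (15,11,cv); (15,12,cv); (16,6,cv); (16,12,cv); (16,13,cv); (17,11,cv); (17,12,cv); (17,13,cv); result: nodes: 1:V, 2:V, 4:V, 6:V, 8:T, 9:T, 11:V, 12:V, 13:V, 14:T, 15:T, 16:T, 17:T edges: (8,1,cv); (8,2,cv); (8,6,cv); (8,6,cvk); (9,1,cv); (9,2,cv); (9,4,cv); (9,6,cvk); (14,1,cv); (14,11,cv); (14,13,cv); (15,2,cv); (15,11,cv); (15,12,cv); (16,6,cv); (16,12,cv); (16,13,cv); (17,11,cv); (17,12,cv); (17,13,cv)
step 2: rule r1; match: 0->14, 1->1, 2->11, 3->13; deleted nodes 14; deleted edges (14,1,cv); (14,11,cv); (14,13,cv); added nodes 18, 19, 20, 21, 22, 23, 24; added edges (21,1,cv); (21,18,cv); (21,20,cv); (22,11,cv); (22,18,cv); (22,19,cv); (23,13,cv); (23,19,cv); (23,20,cv); (24,18,cv); (24,19,cv); (24,20,cv); result: nodes: 1:V, 2:V, 4:V, 6:V, 8:T, 9:T, 11:V, 12:V, 13:V, 15:T, 16:T, 17:T, 18:V, 19:V, 20:V, 21:T, 22:T, 23:T, 24:T edges: (8,1,cv); (8,2,cv); (8,6,cv); (8,6,cvk); (9,1,cv); (9,2,cv); (9,4,cv); (9,6,cvk); (15,2,cv); (15,11,cv); (15,12,cv); (16,6,cv); (16,12,cv); (16,13,cv); (17,11,cv); (17,12,cv); (17,13,cv); (21,1,cv); (21,18,cv); (21,20,cv); (22,11,cv); (22,18,cv); (22,19,cv); (23,13,cv); (23,19,cv); (23,20,cv); (24,18,cv); (24,19,cv); (24,20,cv)
step 3: rule r1; match: 0->15, 1->2, 2->11, 3->12; deleted nodes 15; deleted edges (15,2,cv); (15,11,cv); (15,12,cv); added nodes 25, 26, 27, 28, 29, 30, 31; added edges (28,2,cv); (28,25,cv); (28,27,cv); (29,11,cv); (29,25,cv); (29,26,cv); (30,12,cv); (30,26,cv); (30,27,cv); (31,25,cv); (31,26,cv); (31,27,cv); result: nodes: 1:V, 2:V, 4:V, 6:V, 8:T, 9:T, 11:V, 12:V, 13:V, 16:T, 17:T, 18:V, 19:V, 20:V, 21:T, 22:T, 23:T, 24:T, 25:V, 26:V, 27:V, 28:T, 29:T, 30:T, 31:T edges: (8,1,cv); (8,2,cv); (8,6,cv); (8,6,cvk); (9,1,cv); (9,2,cv); (9,4,cv); (9,6,cvk); (16,6,cv); (16,12,cv); (16,13,cv); (17,11,cv); (17,12,cv); (17,13,cv); (21,1,cv); (21,18,cv); (21,20,cv); (22,11,cv); (22,18,cv); (22,19,cv); (23,13,cv); (23,19,cv); (23,20,cv); (24,18,cv); (24,19,cv); (24,20,cv); (28,2,cv); (28,25,cv); (28,27,cv); (29,11,cv); (29,25,cv); (29,26,cv); (30,12,cv); (30,26,cv); (30,27,cv); (31,25,cv); (31,26,cv); (31,27,cv)
final:
nodes: 1:V, 2:V, 4:V, 6:V, 8:T, 9:T, 11:V, 12:V, 13:V, 16:T, 17:T, 18:V, 19:V, 20:V, 21:T, 22:T, 23:T, 24:T, 25:V, 26:V, 27:V, 28:T, 29:T, 30:T, 31:T
edges: (8,1,cv); (8,2,cv); (8,6,cv); (8,6,cvk); (9,1,cv); (9,2,cv); (9,4,cv); (9,6,cvk); (16,6,cv); (16,12,cv); (16,13,cv); (17,11,cv); (17,12,cv); (17,13,cv); (21,1,cv); (21,18,cv); (21,20,cv); (22,11,cv); (22,18,cv); (22,19,cv); (23,13,cv); (23,19,cv); (23,20,cv); (24,18,cv); (24,19,cv); (24,20,cv); (28,2,cv); (28,25,cv); (28,27,cv); (29,11,cv); (29,25,cv); (29,26,cv); (30,12,cv); (30,26,cv); (30,27,cv); (31,25,cv); (31,26,cv); (31,27,cv)


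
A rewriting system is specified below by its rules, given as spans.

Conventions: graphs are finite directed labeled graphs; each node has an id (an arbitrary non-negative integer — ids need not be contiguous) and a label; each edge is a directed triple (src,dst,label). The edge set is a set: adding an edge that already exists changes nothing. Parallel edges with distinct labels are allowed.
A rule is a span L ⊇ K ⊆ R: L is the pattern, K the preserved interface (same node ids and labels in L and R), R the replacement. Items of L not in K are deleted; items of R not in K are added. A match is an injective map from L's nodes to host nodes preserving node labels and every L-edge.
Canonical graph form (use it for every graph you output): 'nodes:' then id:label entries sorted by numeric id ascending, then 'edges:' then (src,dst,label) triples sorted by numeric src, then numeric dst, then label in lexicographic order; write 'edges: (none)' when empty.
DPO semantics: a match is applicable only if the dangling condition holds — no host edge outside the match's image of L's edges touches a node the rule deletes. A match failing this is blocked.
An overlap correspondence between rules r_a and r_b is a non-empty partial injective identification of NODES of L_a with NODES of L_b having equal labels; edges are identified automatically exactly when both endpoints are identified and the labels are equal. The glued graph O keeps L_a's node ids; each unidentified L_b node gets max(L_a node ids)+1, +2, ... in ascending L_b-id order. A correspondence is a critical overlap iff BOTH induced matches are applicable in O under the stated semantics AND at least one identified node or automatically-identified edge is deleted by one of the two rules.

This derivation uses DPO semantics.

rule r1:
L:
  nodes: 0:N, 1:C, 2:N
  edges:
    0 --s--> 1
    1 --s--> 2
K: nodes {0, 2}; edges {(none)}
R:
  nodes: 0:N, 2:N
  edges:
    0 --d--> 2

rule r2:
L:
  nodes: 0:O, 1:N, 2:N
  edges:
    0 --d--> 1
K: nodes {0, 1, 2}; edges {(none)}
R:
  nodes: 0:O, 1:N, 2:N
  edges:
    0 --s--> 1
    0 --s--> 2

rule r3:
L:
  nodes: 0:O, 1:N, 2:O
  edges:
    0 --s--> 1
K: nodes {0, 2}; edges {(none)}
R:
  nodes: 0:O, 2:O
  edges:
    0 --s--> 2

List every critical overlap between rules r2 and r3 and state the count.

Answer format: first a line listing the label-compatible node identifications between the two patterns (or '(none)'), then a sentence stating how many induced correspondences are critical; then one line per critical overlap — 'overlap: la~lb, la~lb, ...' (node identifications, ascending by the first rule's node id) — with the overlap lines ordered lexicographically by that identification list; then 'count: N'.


label-compatible node identifications between L(r2) and L(r3): 0~0, 0~2, 1~1, 2~1
3 of the induced correspondences are critical overlaps of r2 and r3.
overlap: 0~0, 2~1
overlap: 0~2, 2~1
overlap: 2~1
count: 3


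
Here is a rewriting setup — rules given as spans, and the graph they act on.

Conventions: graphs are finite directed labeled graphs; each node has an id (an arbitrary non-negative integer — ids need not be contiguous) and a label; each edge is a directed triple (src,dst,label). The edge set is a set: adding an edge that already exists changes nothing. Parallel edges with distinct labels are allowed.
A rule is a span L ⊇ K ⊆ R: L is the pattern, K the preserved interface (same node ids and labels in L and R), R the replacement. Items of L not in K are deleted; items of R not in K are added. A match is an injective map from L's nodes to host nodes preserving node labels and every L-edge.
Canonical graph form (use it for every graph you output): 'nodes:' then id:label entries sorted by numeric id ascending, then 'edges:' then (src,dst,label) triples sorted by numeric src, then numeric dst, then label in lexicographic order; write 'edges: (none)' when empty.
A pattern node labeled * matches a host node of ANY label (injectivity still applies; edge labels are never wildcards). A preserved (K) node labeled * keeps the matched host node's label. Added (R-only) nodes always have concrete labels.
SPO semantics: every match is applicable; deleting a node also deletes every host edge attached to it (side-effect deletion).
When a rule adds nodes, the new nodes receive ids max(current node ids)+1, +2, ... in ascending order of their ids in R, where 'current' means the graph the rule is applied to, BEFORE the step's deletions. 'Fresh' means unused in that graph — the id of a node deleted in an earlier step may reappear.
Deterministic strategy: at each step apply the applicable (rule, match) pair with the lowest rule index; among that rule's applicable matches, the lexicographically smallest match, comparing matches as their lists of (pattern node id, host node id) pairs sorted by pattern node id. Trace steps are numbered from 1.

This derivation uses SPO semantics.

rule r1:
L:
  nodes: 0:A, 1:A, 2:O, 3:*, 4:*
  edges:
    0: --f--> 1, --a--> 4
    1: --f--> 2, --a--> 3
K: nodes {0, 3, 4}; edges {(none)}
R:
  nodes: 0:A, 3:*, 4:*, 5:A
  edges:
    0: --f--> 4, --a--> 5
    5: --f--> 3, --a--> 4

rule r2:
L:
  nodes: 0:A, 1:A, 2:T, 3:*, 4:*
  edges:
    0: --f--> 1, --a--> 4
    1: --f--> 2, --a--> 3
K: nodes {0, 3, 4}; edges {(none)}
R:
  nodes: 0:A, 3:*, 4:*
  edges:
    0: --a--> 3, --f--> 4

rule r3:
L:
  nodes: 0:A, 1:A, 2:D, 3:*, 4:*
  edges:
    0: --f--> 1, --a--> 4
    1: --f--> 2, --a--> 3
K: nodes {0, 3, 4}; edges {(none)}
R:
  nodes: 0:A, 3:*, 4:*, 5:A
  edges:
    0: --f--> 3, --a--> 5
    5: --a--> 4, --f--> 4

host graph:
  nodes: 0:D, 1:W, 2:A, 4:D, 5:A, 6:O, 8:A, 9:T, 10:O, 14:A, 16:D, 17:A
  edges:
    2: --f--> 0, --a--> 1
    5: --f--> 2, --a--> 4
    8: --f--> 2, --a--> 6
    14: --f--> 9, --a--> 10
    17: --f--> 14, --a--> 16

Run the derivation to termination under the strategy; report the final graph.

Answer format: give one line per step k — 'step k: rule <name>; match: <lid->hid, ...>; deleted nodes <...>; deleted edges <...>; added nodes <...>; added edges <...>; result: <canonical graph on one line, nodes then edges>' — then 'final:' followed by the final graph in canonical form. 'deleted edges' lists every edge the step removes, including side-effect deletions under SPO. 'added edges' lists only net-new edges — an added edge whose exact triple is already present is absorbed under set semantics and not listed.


step 1: rule r2; match: 0->17, 1->14, 2->9, 3->10, 4->16; deleted nodes 9, 14; deleted edges (14,9,f); (14,10,a); (17,14,f); (17,16,a); added nodes (none); added edges (17,10,a); (17,16,f); result: nodes: 0:D, 1:W, 2:A, 4:D, 5:A, 6:O, 8:A, 10:O, 16:D, 17:A edges: (2,0,f); (2,1,a); (5,2,f); (5,4,a); (8,2,f); (8,6,a); (17,10,a); (17,16,f)
step 2: rule r3; match: 0->5, 1->2, 2->0, 3->1, 4->4; deleted nodes 0, 2; deleted edges (2,0,f); (2,1,a); (5,2,f); (5,4,a); (8,2,f); added nodes 18; added edges (5,1,f); (5,18,a); (18,4,a); (18,4,f); result: nodes: 1:W, 4:D, 5:A, 6:O, 8:A, 10:O, 16:D, 17:A, 18:A edges: (5,1,f); (5,18,a); (8,6,a); (17,10,a); (17,16,f); (18,4,a); (18,4,f)
final:
nodes: 1:W, 4:D, 5:A, 6:O, 8:A, 10:O, 16:D, 17:A, 18:A
edges: (5,1,f); (5,18,a); (8,6,a); (17,10,a); (17,16,f); (18,4,a); (18,4,f)
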